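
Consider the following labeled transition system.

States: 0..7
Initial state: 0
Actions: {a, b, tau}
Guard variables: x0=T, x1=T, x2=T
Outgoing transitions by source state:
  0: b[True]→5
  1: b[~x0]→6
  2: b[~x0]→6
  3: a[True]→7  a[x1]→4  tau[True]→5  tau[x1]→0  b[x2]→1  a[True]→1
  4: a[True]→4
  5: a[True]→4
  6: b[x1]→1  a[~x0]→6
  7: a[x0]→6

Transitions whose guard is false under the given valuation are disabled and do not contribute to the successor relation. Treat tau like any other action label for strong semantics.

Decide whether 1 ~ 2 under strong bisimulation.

Refine partition for ~:
  π0 = {{0,1,2,3,4,5,6,7}}
  π1 = {{0,6},{1,2},{3},{4,5,7}}
  π2 = {{0},{1,2},{3},{4,5},{6},{7}}
stable after 3 split(s): 6 block(s)
class of 1: {1,2}; class of 2: {1,2}

Answer: BISIMILAR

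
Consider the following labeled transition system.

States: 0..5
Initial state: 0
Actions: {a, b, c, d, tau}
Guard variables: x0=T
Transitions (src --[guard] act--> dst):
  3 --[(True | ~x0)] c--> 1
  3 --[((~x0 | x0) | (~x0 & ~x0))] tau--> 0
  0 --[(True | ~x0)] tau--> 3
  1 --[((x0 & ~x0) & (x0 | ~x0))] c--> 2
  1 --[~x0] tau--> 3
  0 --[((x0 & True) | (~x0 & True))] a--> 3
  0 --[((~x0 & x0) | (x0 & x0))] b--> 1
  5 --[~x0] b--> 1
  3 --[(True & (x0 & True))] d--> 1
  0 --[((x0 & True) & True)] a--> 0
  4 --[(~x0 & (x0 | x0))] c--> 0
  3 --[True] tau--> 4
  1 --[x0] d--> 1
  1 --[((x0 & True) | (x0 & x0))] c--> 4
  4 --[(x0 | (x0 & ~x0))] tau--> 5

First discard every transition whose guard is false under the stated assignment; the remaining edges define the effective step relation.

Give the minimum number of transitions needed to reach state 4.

Layered search for 4:
  depth 0: {0}
  depth 1: {1,3}
  depth 2: {4}
depth(4)=2, e.g. a·tau

Answer: 2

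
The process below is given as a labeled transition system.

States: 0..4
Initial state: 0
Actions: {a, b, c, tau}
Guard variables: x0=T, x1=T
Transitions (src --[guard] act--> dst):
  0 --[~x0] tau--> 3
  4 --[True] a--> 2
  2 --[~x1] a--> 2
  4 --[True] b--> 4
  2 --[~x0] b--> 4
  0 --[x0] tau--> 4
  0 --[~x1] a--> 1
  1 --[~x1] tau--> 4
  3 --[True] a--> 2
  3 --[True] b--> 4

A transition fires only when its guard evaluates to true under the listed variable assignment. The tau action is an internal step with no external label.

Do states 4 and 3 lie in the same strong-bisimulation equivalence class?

Answer: BISIMILAR

Trace:
Compute ~ classes (split until stable):
  P[0] = {{0,1,2,3,4}}
  P[1] = {{0},{1,2},{3,4}}
Fixed point at round 2; 3 class(es).
4∈{3,4}, 3∈{3,4}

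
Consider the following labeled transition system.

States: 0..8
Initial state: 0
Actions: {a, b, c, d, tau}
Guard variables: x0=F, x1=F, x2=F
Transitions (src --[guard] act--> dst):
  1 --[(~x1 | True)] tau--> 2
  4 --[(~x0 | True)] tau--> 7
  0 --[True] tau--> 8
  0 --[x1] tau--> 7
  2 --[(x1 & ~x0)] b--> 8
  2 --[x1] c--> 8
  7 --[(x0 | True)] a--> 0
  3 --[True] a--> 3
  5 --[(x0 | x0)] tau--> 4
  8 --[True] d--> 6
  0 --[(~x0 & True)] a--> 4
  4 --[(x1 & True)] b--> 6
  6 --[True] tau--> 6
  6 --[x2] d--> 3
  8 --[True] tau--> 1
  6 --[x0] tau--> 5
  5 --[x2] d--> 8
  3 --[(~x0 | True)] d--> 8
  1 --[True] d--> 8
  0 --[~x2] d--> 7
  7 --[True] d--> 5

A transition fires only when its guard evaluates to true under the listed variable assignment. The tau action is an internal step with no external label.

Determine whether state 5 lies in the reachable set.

Answer: REACHABLE

Working:
Guard filter leaves 13 enabled edge(s).
depth 0: {0}
depth 1: {4,7,8}  cumulative {0,4,7,8}
depth 2: {1,5,6}  cumulative {0,1,4,5,6,7,8}
depth 3: {2}  cumulative {0,1,2,4,5,6,7,8}
Reach set: {0,1,2,4,5,6,7,8}
witness 5: d·d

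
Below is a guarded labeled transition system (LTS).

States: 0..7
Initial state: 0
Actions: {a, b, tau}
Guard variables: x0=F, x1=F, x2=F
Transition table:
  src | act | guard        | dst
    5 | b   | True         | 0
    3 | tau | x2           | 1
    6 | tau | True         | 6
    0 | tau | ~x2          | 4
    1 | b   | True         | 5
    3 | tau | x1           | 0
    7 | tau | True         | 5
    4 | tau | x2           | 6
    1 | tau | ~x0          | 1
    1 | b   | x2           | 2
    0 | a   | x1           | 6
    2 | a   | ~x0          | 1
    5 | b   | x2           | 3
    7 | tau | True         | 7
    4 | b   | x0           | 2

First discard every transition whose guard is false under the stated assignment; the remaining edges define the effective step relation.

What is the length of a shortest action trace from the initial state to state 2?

Answer: UNREACHABLE

Analysis:
BFS to 2:
  L0 = {0}
  L1 = {4}
2 never appears.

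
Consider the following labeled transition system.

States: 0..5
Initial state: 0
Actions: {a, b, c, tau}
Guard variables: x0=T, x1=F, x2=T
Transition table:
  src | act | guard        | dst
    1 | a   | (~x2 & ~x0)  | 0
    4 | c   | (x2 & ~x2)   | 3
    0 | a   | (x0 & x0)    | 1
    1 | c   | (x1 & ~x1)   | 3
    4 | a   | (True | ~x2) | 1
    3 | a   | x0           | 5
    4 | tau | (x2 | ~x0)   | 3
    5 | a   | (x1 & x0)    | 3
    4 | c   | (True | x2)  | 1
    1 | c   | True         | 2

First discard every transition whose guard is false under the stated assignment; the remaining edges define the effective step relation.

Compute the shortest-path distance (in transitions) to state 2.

BFS to 2:
  Layer 0: {0}
  Layer 1: {1}
  Layer 2: {2}
first hit 2 at d=2 via a·c

Answer: 2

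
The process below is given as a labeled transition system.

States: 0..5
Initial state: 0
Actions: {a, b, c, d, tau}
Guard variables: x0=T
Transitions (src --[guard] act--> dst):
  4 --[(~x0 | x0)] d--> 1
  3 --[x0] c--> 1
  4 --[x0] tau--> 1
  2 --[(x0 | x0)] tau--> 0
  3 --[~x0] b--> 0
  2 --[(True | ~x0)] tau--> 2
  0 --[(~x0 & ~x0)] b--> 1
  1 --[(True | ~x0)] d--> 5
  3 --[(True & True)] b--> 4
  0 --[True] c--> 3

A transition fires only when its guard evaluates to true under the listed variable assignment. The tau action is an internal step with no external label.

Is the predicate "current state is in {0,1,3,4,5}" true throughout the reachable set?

Answer: INVARIANT HOLDS

Trace:
Allowed set {0,1,3,4,5}
Reach set: {0,1,3,4,5}
  0: ✓
  1: ✓
  3: ✓
  4: ✓
  5: ✓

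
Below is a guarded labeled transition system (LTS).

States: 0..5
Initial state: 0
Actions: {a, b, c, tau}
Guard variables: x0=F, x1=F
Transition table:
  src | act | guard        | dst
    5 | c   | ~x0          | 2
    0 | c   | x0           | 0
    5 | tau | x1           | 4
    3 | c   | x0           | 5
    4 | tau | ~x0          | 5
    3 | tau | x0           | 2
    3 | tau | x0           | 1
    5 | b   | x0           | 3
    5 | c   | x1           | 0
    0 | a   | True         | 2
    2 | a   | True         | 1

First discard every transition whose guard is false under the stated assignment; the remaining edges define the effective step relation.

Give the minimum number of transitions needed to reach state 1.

Answer: 2

Working:
Layered search for 1:
  L0 = {0}
  L1 = {2}
  L2 = {1}
depth(1)=2, e.g. a·a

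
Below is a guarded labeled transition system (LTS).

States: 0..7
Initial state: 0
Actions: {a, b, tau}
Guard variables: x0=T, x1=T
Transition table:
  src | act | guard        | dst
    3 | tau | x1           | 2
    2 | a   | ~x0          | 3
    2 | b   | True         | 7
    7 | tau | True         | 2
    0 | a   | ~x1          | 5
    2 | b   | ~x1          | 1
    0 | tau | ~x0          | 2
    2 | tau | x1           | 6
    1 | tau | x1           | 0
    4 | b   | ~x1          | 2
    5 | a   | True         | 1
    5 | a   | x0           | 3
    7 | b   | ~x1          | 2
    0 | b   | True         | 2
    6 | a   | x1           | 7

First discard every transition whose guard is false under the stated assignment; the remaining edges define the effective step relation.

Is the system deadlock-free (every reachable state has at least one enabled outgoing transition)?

Reach set: {0,2,6,7}
  0: b→2  [1 out]
  2: b→7  tau→6  [2 out]
  6: a→7  [1 out]
  7: tau→2  [1 out]

Answer: DEADLOCK-FREE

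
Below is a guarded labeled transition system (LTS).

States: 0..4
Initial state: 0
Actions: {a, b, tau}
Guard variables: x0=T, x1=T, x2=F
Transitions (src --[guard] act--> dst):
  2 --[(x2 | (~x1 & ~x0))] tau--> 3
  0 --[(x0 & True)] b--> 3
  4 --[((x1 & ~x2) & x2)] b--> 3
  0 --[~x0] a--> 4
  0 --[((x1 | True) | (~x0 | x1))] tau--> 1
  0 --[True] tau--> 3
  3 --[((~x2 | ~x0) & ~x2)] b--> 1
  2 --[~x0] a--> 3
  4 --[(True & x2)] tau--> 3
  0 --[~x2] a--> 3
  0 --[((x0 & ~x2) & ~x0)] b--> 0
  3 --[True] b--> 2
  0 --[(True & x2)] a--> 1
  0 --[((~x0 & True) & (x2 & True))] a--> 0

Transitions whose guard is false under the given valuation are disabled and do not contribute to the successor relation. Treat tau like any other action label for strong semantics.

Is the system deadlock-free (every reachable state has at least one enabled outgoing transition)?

R = {0,1,2,3}
  0: a→3  b→3  tau→1  tau→3  [deg 4]
  1: ∅  [STUCK]
  2: ∅  [STUCK]
  3: b→1  b→2  [deg 2]
witness 1: tau

Answer: DEADLOCK at state 1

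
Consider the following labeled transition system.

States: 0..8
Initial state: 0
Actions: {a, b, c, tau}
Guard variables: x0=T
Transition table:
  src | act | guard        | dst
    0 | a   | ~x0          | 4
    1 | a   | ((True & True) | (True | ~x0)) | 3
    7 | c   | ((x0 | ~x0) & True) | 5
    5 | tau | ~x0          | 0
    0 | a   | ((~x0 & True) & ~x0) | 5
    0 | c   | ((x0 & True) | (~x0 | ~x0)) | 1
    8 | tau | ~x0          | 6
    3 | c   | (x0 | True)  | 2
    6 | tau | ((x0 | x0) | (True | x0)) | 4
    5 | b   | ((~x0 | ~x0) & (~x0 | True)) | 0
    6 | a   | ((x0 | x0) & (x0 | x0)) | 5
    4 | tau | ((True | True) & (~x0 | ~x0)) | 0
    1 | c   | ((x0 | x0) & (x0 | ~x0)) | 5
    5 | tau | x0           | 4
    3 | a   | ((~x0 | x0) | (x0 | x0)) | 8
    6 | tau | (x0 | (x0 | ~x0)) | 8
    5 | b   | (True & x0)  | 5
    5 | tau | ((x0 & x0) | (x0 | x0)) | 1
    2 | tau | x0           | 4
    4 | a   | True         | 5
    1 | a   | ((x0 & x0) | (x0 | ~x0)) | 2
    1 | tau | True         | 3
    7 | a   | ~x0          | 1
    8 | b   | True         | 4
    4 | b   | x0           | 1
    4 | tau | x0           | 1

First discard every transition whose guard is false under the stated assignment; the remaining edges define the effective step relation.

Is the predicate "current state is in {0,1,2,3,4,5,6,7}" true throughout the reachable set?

Answer: INVARIANT VIOLATED at state 8

Analysis:
Safe = {0,1,2,3,4,5,6,7}
Reachable = {0,1,2,3,4,5,8}
  0: ✓
  1: ✓
  2: ✓
  3: ✓
  4: ✓
  5: ✓
  8: outside
witness against invariant: c·a·a → 8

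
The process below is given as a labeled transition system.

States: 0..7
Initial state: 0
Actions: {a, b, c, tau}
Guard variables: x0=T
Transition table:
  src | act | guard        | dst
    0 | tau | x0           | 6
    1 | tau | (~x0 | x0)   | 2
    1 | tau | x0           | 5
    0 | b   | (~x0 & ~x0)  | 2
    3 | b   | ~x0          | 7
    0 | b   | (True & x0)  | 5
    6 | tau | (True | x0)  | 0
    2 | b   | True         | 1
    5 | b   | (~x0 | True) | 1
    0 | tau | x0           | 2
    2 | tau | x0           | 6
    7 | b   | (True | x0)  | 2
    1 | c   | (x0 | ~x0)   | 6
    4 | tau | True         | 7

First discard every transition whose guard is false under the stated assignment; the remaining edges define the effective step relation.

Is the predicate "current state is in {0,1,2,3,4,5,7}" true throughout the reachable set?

Answer: INVARIANT VIOLATED at state 6

Analysis:
Safe = {0,1,2,3,4,5,7}
R = {0,1,2,5,6}
  0: safe
  1: safe
  2: safe
  5: safe
  6: outside
witness against invariant: tau → 6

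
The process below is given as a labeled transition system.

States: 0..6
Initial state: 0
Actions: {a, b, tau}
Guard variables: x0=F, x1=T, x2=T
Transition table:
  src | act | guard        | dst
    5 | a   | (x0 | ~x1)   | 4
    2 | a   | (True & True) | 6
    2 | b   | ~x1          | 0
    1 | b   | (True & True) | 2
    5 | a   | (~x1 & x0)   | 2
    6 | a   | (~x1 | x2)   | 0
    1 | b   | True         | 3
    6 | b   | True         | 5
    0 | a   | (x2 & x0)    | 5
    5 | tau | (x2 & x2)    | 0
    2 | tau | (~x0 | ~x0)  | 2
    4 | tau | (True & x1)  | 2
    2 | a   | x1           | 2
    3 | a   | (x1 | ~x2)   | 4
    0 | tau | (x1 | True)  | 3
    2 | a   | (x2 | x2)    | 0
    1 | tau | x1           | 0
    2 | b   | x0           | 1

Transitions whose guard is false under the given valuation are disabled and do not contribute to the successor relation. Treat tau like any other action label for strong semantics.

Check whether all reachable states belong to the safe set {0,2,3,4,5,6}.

Safe = {0,2,3,4,5,6}
Reachable = {0,2,3,4,5,6}
  0: safe
  2: safe
  3: safe
  4: safe
  5: safe
  6: safe

Answer: INVARIANT HOLDS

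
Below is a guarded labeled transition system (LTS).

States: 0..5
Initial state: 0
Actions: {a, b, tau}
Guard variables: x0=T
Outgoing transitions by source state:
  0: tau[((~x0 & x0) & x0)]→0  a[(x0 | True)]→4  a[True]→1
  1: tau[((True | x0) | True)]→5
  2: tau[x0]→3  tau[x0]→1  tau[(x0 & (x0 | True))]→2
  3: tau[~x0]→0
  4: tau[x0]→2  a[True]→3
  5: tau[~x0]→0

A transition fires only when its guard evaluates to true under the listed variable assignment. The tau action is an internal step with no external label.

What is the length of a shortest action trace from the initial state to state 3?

Answer: 2

Analysis:
Layered search for 3:
  L0 = {0}
  L1 = {1,4}
  L2 = {2,3,5}
depth(3)=2, e.g. a·a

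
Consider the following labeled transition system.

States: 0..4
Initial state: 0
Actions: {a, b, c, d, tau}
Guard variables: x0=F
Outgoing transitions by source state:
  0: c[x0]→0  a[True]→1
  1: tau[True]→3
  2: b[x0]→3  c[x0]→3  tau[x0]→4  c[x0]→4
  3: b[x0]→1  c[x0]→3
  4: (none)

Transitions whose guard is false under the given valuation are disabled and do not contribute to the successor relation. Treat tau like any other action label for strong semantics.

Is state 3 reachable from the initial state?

2 transition(s) survive guard evaluation.
L0 = {0}
L1 = {1}  now seen {0,1}
L2 = {3}  now seen {0,1,3}
R = {0,1,3}
trace reaching 3: a·tau

Answer: REACHABLE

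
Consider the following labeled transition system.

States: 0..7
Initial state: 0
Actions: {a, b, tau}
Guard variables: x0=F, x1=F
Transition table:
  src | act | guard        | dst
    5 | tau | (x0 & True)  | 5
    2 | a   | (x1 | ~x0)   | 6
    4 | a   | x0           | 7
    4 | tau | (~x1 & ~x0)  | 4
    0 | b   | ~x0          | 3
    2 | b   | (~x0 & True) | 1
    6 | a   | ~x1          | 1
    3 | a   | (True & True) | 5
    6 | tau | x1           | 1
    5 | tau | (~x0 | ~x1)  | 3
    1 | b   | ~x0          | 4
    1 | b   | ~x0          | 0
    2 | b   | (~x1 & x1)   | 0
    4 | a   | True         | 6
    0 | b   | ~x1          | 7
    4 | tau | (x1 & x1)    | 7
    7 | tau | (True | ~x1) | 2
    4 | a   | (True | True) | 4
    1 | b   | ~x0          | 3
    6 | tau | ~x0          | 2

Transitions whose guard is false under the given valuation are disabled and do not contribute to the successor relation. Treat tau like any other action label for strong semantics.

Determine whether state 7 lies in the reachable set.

Guard filter leaves 15 enabled edge(s).
Layer 0: {0}
Layer 1: {3,7}  now seen {0,3,7}
Layer 2: {2,5}  now seen {0,2,3,5,7}
Layer 3: {1,6}  now seen {0,1,2,3,5,6,7}
Layer 4: {4}  now seen {0,1,2,3,4,5,6,7}
Reachable = {0,1,2,3,4,5,6,7}
trace reaching 7: b

Answer: REACHABLE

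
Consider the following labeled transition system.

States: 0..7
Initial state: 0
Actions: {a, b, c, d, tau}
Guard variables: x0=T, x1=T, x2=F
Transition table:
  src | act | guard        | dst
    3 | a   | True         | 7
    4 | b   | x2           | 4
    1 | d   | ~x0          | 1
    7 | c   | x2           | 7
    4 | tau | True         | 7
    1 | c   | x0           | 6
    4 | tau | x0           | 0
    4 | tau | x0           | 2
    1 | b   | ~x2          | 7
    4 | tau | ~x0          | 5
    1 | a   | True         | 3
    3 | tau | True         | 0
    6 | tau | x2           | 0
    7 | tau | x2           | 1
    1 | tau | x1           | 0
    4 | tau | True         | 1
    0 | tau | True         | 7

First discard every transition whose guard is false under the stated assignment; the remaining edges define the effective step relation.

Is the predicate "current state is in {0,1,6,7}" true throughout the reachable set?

Answer: INVARIANT HOLDS

Working:
Allowed set {0,1,6,7}
R = {0,7}
  0: ✓
  7: ✓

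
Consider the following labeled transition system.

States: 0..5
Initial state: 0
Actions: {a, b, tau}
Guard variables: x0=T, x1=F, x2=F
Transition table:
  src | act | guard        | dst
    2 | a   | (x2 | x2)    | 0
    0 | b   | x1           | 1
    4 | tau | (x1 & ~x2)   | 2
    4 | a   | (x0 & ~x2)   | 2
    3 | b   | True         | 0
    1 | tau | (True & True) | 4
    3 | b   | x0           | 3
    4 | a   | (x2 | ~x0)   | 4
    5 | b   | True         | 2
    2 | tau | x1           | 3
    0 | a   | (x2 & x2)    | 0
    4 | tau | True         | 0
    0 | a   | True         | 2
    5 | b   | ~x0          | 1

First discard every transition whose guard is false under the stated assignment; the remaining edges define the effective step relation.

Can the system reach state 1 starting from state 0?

Answer: UNREACHABLE

Working:
Guard filter leaves 7 enabled edge(s).
depth 0: {0}
depth 1: {2}  total {0,2}
Reachable = {0,2}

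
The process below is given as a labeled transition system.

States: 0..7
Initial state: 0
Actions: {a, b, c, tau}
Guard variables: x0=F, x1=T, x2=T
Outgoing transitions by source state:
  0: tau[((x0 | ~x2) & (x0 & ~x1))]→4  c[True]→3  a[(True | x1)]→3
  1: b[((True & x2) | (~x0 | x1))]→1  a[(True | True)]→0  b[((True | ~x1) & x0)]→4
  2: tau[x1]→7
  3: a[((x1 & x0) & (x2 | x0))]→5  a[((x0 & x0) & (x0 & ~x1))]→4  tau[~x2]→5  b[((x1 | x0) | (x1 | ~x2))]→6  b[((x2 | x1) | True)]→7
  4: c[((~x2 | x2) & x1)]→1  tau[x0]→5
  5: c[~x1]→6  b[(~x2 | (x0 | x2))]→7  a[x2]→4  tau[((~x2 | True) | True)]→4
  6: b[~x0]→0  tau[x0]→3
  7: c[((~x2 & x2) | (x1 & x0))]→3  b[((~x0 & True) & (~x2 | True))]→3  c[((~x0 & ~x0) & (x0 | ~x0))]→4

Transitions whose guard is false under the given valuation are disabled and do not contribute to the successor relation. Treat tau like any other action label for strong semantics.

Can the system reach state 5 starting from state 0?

After dropping false guards: 14 live edges.
L0 = {0}
L1 = {3}  total {0,3}
L2 = {6,7}  total {0,3,6,7}
L3 = {4}  total {0,3,4,6,7}
L4 = {1}  total {0,1,3,4,6,7}
R = {0,1,3,4,6,7}

Answer: UNREACHABLE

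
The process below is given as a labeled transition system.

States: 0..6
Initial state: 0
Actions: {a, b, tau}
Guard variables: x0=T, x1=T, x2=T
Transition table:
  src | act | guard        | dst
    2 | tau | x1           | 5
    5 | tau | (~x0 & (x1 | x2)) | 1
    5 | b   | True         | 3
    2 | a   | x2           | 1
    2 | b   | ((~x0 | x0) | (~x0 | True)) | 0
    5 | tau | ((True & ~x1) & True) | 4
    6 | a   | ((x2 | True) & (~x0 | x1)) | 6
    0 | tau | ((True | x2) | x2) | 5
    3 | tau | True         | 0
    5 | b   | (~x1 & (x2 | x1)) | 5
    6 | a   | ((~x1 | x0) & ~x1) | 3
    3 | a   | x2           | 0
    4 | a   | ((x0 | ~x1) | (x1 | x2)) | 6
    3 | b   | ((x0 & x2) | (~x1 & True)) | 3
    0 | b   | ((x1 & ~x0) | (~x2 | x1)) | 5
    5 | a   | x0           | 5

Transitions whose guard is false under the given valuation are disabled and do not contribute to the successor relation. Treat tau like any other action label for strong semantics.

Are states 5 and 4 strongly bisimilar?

Answer: NOT BISIMILAR

Working:
Refine partition for ~:
  π0 = {{0,1,2,3,4,5,6}}
  π1 = {{0},{1},{2,3},{4,6},{5}}
  π2 = {{0},{1},{2},{3},{4,6},{5}}
stable after 3 split(s): 6 block(s)
5∈{5}, 4∈{4,6}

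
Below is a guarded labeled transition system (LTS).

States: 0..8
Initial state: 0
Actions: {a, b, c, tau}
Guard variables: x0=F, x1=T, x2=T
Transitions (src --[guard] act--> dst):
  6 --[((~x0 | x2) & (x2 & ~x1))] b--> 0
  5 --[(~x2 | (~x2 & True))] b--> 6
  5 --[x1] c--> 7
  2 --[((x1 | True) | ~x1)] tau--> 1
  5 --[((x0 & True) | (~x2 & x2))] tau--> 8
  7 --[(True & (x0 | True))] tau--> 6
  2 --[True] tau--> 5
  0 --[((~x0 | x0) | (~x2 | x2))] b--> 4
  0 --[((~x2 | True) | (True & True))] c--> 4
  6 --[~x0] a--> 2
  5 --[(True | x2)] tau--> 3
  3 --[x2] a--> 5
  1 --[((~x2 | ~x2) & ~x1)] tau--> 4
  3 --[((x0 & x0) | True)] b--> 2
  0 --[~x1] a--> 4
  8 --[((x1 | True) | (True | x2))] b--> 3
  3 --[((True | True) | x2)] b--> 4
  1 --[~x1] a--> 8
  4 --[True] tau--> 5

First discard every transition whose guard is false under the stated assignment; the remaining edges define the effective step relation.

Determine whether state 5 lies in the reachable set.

After dropping false guards: 13 live edges.
L0 = {0}
L1 = {4}  now seen {0,4}
L2 = {5}  now seen {0,4,5}
L3 = {3,7}  now seen {0,3,4,5,7}
L4 = {2,6}  now seen {0,2,3,4,5,6,7}
L5 = {1}  now seen {0,1,2,3,4,5,6,7}
Reachable = {0,1,2,3,4,5,6,7}
witness 5: b·tau

Answer: REACHABLE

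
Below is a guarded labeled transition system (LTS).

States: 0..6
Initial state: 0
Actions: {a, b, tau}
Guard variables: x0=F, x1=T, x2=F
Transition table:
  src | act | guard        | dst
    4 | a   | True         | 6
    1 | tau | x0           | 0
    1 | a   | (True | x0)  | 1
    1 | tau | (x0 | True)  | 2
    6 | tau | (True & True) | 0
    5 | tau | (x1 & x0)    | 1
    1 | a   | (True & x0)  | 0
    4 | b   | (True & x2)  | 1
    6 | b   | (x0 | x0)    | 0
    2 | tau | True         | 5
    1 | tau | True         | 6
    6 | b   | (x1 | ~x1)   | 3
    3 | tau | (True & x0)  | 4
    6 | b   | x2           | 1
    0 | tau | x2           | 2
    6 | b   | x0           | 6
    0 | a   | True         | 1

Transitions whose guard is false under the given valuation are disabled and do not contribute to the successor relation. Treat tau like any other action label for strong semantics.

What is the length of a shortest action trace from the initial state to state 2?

Answer: 2

Working:
Breadth-first toward 2:
  depth 0: {0}
  depth 1: {1}
  depth 2: {2,6}
depth(2)=2, e.g. a·tau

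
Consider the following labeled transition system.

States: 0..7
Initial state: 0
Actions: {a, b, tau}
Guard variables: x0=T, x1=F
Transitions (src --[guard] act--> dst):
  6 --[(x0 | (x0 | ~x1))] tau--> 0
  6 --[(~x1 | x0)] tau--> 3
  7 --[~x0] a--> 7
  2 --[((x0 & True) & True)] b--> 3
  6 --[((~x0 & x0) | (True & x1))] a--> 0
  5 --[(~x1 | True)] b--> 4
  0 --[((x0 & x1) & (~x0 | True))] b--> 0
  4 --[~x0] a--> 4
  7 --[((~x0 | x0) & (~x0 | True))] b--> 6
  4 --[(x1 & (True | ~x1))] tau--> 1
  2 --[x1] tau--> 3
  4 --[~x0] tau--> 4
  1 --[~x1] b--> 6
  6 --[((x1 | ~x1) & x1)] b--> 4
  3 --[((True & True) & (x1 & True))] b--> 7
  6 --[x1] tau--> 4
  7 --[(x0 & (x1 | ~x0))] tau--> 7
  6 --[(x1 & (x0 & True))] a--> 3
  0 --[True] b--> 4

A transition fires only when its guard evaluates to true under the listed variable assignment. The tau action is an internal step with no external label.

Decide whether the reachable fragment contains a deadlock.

Reach set: {0,4}
  0: b→4  [1 exit(s)]
  4: ∅  [no exit]
trace reaching 4: b

Answer: DEADLOCK at state 4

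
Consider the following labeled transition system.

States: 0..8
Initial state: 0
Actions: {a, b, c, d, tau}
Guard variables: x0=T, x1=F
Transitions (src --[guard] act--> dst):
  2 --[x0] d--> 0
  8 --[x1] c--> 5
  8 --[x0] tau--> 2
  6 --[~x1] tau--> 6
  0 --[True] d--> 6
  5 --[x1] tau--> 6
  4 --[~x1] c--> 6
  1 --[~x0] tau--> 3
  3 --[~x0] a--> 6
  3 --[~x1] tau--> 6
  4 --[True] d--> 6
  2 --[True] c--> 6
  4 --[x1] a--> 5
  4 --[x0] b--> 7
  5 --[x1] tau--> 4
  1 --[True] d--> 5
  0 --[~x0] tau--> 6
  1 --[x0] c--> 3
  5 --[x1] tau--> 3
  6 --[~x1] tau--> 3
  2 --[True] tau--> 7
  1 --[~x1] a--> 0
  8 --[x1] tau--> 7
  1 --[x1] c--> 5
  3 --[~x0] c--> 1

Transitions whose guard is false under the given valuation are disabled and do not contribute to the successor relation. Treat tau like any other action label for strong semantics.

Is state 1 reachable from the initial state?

After dropping false guards: 14 live edges.
depth 0: {0}
depth 1: {6}  total {0,6}
depth 2: {3}  total {0,3,6}
R = {0,3,6}

Answer: UNREACHABLE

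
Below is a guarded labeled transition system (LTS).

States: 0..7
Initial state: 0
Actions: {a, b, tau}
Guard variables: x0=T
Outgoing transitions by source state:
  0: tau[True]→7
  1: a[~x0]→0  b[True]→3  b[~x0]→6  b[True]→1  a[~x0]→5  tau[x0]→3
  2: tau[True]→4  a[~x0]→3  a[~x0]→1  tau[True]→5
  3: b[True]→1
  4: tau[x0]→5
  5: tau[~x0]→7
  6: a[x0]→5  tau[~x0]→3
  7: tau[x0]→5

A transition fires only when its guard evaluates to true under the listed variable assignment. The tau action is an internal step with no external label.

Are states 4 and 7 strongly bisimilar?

Refine partition for ~:
  P[0] = {{0,1,2,3,4,5,6,7}}
  P[1] = {{0,2,4,7},{1},{3},{5},{6}}
  P[2] = {{0},{1},{2},{3},{4,7},{5},{6}}
stable after 3 split(s): 7 block(s)
class of 4: {4,7}; class of 7: {4,7}

Answer: BISIMILAR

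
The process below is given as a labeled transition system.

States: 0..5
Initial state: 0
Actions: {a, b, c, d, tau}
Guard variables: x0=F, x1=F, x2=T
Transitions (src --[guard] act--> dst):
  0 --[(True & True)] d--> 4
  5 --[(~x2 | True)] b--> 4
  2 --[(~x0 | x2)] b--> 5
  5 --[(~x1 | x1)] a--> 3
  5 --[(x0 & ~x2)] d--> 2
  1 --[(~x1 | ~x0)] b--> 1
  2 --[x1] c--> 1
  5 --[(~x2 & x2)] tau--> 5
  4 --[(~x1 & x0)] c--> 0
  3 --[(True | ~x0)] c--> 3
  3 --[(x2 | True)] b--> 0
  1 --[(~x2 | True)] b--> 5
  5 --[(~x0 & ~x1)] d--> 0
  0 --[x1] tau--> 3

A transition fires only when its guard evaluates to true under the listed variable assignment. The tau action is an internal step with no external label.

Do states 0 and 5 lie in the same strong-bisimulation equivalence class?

Answer: NOT BISIMILAR

Analysis:
Bisimulation quotient by refinement:
  π0 = {{0,1,2,3,4,5}}
  π1 = {{0},{1,2},{3},{4},{5}}
  π2 = {{0},{1},{2},{3},{4},{5}}
6 equivalence class(es) (converged in 3)
0∈{0}, 5∈{5}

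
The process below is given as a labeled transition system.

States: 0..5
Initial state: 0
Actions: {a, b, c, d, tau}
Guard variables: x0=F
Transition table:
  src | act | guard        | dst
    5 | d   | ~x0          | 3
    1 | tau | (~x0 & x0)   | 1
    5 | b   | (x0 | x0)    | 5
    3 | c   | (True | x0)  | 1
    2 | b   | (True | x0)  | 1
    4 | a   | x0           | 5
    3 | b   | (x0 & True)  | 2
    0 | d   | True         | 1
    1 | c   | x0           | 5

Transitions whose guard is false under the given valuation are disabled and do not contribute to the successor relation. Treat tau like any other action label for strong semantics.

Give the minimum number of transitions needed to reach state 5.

Breadth-first toward 5:
  Layer 0: {0}
  Layer 1: {1}
5 never appears.

Answer: UNREACHABLE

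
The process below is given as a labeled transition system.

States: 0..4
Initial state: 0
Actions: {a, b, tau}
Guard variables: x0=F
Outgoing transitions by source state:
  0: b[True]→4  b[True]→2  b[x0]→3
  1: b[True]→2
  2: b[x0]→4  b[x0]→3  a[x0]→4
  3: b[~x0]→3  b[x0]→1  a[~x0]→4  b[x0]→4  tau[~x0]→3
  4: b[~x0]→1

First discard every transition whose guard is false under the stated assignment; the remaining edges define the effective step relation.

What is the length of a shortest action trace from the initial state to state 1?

Answer: 2

Analysis:
Layered search for 1:
  Layer 0: {0}
  Layer 1: {2,4}
  Layer 2: {1}
depth(1)=2, e.g. b·b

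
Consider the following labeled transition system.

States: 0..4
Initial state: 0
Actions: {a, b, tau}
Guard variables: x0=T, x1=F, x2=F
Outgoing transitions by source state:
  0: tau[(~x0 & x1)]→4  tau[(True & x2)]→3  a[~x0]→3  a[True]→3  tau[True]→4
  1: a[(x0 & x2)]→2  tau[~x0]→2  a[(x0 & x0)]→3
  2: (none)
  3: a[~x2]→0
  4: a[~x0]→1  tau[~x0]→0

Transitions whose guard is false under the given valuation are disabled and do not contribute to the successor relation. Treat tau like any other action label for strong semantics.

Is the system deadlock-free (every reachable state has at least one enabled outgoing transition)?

Reach set: {0,3,4}
  0: a→3  tau→4  [2 out]
  3: a→0  [1 out]
  4: ∅  [no exit]
Path to 4: tau

Answer: DEADLOCK at state 4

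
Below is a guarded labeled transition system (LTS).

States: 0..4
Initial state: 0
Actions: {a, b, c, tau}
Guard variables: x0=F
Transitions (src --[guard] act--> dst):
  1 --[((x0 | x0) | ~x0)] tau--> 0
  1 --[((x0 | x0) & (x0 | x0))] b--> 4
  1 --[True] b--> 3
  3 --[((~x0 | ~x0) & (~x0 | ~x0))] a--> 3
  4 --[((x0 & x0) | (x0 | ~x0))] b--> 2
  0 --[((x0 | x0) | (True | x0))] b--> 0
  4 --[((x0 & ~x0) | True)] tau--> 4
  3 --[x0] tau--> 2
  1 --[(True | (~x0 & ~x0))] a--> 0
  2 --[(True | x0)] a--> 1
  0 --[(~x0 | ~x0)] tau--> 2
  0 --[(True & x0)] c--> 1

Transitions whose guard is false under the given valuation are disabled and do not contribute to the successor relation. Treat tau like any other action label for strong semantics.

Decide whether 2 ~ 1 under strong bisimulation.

Compute ~ classes (split until stable):
  round 0: {{0,1,2,3,4}}
  round 1: {{0,4},{1},{2,3}}
  round 2: {{0},{1},{2},{3},{4}}
stable after 3 split(s): 5 block(s)
class of 2: {2}; class of 1: {1}

Answer: NOT BISIMILAR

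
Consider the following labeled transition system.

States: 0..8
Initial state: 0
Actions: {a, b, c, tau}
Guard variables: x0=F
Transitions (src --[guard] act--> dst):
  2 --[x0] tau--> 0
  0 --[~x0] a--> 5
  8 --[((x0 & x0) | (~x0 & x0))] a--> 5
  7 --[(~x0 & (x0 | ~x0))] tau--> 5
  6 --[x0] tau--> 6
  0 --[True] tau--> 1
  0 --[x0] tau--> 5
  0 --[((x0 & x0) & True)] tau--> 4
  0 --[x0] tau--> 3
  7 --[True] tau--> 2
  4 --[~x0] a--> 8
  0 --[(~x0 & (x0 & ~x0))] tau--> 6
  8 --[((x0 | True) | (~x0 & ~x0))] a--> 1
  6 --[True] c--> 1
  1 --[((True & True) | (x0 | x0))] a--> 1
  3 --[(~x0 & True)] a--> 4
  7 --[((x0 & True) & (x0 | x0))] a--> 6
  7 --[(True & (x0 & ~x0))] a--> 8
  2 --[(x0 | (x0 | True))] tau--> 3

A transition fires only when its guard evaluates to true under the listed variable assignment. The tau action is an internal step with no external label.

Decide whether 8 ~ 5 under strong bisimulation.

Compute ~ classes (split until stable):
  P[0] = {{0,1,2,3,4,5,6,7,8}}
  P[1] = {{0},{1,3,4,8},{2,7},{5},{6}}
  P[2] = {{0},{1,3,4,8},{2},{5},{6},{7}}
Fixed point at round 3; 6 class(es).
8∈{1,3,4,8}, 5∈{5}

Answer: NOT BISIMILAR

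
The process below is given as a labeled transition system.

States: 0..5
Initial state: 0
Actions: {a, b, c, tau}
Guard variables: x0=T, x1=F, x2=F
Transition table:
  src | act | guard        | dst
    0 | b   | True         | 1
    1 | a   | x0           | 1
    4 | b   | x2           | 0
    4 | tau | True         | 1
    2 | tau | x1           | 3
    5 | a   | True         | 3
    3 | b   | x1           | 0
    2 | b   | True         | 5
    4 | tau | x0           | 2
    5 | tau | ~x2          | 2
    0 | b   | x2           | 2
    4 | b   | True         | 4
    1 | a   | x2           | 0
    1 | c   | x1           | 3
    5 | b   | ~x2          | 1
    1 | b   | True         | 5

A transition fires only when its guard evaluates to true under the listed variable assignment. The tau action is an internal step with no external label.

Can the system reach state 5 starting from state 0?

After dropping false guards: 10 live edges.
L0 = {0}
L1 = {1}  now seen {0,1}
L2 = {5}  now seen {0,1,5}
L3 = {2,3}  now seen {0,1,2,3,5}
Reachable = {0,1,2,3,5}
Path to 5: b·b

Answer: REACHABLE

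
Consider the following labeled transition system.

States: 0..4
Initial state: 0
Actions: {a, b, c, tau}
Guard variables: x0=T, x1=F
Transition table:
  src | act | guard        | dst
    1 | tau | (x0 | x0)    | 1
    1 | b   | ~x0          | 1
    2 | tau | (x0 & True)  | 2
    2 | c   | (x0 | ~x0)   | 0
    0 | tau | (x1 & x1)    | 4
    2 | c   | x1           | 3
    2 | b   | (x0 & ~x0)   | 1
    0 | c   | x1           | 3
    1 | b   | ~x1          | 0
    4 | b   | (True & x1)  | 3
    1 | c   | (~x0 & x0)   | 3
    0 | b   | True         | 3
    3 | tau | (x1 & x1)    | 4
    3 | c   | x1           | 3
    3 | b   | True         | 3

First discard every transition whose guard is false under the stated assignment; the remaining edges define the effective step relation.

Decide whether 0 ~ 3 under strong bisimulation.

Refine partition for ~:
  round 0: {{0,1,2,3,4}}
  round 1: {{0,3},{1},{2},{4}}
Fixed point at round 2; 4 class(es).
class of 0: {0,3}; class of 3: {0,3}

Answer: BISIMILAR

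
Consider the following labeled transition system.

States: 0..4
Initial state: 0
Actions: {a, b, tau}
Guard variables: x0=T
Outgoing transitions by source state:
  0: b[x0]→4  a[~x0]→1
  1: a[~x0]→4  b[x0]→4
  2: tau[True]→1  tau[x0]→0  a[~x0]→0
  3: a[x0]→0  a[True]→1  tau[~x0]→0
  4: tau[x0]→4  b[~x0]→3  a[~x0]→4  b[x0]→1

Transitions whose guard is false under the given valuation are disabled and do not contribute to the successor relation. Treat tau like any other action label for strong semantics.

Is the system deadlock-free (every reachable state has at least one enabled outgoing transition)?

Answer: DEADLOCK-FREE

Working:
R = {0,1,4}
  0: b→4  [1 exit(s)]
  1: b→4  [1 exit(s)]
  4: b→1  tau→4  [2 exit(s)]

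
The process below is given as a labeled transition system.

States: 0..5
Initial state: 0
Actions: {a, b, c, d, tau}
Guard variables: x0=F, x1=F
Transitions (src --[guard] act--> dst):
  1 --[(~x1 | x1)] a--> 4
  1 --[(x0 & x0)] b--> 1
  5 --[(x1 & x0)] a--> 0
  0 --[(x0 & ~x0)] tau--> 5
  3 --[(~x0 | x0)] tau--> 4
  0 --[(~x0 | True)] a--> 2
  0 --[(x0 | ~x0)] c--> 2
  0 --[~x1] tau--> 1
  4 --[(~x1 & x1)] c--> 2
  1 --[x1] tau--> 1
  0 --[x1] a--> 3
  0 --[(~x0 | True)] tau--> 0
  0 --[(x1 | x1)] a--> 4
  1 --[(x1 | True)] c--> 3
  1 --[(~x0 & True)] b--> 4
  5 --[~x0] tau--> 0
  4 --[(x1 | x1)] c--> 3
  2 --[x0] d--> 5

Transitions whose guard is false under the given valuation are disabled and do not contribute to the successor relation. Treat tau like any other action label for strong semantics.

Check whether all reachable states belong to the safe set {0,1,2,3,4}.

Answer: INVARIANT HOLDS

Working:
Safe = {0,1,2,3,4}
Reach set: {0,1,2,3,4}
  0: ✓
  1: ✓
  2: ✓
  3: ✓
  4: ✓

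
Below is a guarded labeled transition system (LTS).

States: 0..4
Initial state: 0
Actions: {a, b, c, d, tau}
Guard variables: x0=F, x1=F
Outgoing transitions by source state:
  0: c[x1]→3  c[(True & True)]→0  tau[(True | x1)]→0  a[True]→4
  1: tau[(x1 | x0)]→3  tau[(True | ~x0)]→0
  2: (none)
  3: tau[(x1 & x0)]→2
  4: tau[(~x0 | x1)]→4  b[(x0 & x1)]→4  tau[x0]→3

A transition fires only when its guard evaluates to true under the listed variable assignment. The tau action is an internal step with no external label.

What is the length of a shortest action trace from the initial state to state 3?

Breadth-first toward 3:
  depth 0: {0}
  depth 1: {4}
3 never appears.

Answer: UNREACHABLE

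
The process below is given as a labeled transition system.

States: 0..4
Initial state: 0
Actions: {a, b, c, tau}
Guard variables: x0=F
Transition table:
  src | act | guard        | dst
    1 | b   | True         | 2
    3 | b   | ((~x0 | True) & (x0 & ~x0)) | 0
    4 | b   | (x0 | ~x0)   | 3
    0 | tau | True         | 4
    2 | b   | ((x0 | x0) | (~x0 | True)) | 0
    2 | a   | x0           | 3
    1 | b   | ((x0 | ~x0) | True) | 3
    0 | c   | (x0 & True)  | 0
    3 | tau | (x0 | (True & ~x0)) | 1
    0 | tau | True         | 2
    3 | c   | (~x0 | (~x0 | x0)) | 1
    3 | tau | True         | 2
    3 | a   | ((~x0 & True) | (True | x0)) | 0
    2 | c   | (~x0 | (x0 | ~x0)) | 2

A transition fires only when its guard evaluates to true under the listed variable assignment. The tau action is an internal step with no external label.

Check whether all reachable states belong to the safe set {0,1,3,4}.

Allowed set {0,1,3,4}
Reachable = {0,1,2,3,4}
  0: ✓
  1: ✓
  2: outside
  3: ✓
  4: ✓
counterexample path to 2: tau

Answer: INVARIANT VIOLATED at state 2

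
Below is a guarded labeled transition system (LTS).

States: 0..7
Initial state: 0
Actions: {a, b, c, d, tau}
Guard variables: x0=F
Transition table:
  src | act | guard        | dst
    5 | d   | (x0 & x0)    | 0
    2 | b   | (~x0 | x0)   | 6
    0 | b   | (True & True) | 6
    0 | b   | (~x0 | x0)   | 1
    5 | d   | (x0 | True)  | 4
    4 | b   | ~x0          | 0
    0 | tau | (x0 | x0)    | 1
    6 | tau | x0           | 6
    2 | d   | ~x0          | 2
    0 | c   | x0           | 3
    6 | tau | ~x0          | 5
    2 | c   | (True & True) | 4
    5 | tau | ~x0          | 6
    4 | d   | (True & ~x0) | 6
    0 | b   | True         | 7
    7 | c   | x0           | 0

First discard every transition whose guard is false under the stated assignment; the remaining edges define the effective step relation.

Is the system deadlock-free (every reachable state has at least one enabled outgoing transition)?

Answer: DEADLOCK at state 1

Analysis:
R = {0,1,4,5,6,7}
  0: b→1  b→6  b→7  [3 exit(s)]
  1: ∅  [STUCK]
  4: b→0  d→6  [2 exit(s)]
  5: d→4  tau→6  [2 exit(s)]
  6: tau→5  [1 exit(s)]
  7: ∅  [STUCK]
Path to 1: b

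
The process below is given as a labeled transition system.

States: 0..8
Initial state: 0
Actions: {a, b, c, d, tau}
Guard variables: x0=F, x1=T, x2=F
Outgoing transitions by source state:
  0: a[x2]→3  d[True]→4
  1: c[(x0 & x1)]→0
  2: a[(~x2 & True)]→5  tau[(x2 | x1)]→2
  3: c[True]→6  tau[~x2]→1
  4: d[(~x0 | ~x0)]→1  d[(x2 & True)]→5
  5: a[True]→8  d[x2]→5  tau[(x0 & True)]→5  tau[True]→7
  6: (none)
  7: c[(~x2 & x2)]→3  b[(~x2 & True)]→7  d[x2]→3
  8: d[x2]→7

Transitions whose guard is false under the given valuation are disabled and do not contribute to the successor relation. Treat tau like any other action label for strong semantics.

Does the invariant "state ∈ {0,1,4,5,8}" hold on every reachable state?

Answer: INVARIANT HOLDS

Trace:
Allowed set {0,1,4,5,8}
Reachable = {0,1,4}
  0: ok
  1: ok
  4: ok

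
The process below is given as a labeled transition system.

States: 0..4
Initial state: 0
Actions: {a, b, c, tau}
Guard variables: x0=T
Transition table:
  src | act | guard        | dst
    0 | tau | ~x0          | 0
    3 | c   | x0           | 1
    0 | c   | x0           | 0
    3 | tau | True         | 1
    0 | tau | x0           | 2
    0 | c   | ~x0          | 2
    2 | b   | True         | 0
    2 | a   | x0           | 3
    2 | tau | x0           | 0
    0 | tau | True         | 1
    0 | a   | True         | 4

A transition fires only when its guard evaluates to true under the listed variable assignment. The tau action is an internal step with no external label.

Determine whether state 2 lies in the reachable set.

After dropping false guards: 9 live edges.
depth 0: {0}
depth 1: {1,2,4}  total {0,1,2,4}
depth 2: {3}  total {0,1,2,3,4}
R = {0,1,2,3,4}
witness 2: tau

Answer: REACHABLE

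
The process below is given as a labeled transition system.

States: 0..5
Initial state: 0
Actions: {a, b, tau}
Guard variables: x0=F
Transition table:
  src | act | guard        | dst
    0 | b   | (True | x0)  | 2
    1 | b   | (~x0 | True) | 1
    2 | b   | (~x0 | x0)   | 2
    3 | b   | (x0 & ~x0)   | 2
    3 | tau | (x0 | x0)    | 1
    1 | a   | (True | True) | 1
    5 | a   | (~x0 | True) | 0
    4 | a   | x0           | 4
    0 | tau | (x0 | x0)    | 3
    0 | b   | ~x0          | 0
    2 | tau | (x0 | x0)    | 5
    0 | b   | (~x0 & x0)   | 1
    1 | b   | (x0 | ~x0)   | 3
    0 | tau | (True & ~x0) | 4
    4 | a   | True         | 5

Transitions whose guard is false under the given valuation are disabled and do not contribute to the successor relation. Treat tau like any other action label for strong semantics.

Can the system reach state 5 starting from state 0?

After dropping false guards: 9 live edges.
depth 0: {0}
depth 1: {2,4}  total {0,2,4}
depth 2: {5}  total {0,2,4,5}
Reach set: {0,2,4,5}
witness 5: tau·a

Answer: REACHABLE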